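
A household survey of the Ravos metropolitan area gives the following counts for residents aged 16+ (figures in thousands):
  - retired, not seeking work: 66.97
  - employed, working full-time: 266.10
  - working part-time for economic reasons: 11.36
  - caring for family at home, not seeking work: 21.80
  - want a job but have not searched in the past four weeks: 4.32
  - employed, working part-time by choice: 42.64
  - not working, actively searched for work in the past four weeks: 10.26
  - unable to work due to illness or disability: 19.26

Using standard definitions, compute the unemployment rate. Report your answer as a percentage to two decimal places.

Unemployment rate ≈ 3.11%.

Employed = 266.10 + 11.36 + 42.64 = 320.10 thousand (anyone who worked, including part-time for economic reasons, counts as employed).
Unemployed = 10.26 thousand.
Labor force = 320.10 + 10.26 = 330.36 thousand.
Unemployment rate = 10.26 / 330.36 = 3.11%.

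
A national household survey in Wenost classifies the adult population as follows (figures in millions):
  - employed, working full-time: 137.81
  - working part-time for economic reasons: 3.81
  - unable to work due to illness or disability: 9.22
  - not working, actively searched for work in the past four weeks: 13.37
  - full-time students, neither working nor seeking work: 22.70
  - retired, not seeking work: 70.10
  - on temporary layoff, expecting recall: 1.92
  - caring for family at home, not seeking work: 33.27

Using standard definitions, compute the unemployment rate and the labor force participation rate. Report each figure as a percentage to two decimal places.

Unemployment rate ≈ 9.74%; labor force participation rate ≈ 53.70%.

Employed = 137.81 + 3.81 = 141.62 million (anyone who worked, including part-time for economic reasons, counts as employed).
Unemployed = 13.37 + 1.92 = 15.29 million (jobless and actively searching, or on temporary layoff).
Labor force = 141.62 + 15.29 = 156.91 million.
Not in labor force = 9.22 + 22.70 + 70.10 + 33.27 = 135.29 million (those not working and not actively searching are outside the labor force).
Civilian working-age population = 156.91 + 135.29 = 292.20 million.
Unemployment rate = 15.29 / 156.91 = 9.74%.
Labor force participation rate = 156.91 / 292.20 = 53.70%.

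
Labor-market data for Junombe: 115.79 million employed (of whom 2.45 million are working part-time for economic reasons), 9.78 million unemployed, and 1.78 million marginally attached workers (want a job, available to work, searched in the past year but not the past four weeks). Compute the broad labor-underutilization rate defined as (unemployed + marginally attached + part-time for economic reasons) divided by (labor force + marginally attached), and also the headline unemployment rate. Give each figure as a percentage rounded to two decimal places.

Labor force = 115.79 + 9.78 = 125.57 million.
Numerator = 9.78 + 1.78 + 2.45 = 14.01 million.
Denominator = 125.57 + 1.78 = 127.35 million.
Broad rate = 14.01 / 127.35 = 11.00%.
Headline unemployment rate = 9.78 / 125.57 = 7.79%.

Broad underutilization rate ≈ 11.00%; headline unemployment rate ≈ 7.79%.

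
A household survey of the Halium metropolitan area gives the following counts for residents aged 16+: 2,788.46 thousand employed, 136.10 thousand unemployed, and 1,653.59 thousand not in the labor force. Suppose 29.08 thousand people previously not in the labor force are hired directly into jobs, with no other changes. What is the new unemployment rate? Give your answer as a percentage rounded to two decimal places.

Initially, labor force = 2,788.46 + 136.10 = 2,924.56 thousand, so u = 136.10/2,924.56 = 4.65%.
After the change, employed and labor force both rise by 29.08; unemployed unchanged → E = 2,817.54, U = 136.10, labor force = 2,953.64 thousand.
New unemployment rate = 136.10 / 2,953.64 = 4.61%.

New unemployment rate ≈ 4.61%.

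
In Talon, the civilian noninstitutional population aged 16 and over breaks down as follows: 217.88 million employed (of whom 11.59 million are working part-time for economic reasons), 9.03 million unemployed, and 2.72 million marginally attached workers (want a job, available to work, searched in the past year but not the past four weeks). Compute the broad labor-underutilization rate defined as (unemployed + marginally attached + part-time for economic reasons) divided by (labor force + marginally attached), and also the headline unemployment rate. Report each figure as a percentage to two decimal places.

Labor force = 217.88 + 9.03 = 226.91 million.
Numerator = 9.03 + 2.72 + 11.59 = 23.34 million.
Denominator = 226.91 + 2.72 = 229.63 million.
Broad rate = 23.34 / 229.63 = 10.16%.
Headline unemployment rate = 9.03 / 226.91 = 3.98%.

Broad underutilization rate ≈ 10.16%; headline unemployment rate ≈ 3.98%.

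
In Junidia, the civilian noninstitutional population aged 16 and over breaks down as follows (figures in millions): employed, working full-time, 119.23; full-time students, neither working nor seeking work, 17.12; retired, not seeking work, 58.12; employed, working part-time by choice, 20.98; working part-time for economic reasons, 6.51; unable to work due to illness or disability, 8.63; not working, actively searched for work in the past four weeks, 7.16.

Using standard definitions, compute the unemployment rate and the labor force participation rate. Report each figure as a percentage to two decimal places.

Unemployment rate ≈ 4.65%; labor force participation rate ≈ 64.72%.

Employed = 119.23 + 20.98 + 6.51 = 146.72 million (anyone who worked, including part-time for economic reasons, counts as employed).
Unemployed = 7.16 million.
Labor force = 146.72 + 7.16 = 153.88 million.
Not in labor force = 17.12 + 58.12 + 8.63 = 83.87 million (those not working and not actively searching are outside the labor force).
Civilian working-age population = 153.88 + 83.87 = 237.75 million.
Unemployment rate = 7.16 / 153.88 = 4.65%.
Labor force participation rate = 153.88 / 237.75 = 64.72%.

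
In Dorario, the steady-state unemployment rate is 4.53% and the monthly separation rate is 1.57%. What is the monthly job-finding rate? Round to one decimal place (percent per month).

From u* = s/(s+f): f = s·(1−u)/u.
f = 1.57 × (1 − 0.0453) / 0.0453 = 1.4989 / 0.0453 ≈ 33.1% per month.

Job-finding rate ≈ 33.1% per month.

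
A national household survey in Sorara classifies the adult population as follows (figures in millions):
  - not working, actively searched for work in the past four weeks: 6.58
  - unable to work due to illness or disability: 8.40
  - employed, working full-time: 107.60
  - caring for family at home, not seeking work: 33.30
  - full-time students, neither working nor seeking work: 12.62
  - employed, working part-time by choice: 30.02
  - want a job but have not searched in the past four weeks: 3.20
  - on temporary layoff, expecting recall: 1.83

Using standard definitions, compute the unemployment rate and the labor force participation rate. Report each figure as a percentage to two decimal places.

Employed = 107.60 + 30.02 = 137.62 million.
Unemployed = 6.58 + 1.83 = 8.41 million (jobless and actively searching, or on temporary layoff).
Labor force = 137.62 + 8.41 = 146.03 million.
Not in labor force = 8.40 + 33.30 + 12.62 + 3.20 = 57.52 million (those not working and not actively searching are outside the labor force — including those who want a job but have given up searching).
Civilian working-age population = 146.03 + 57.52 = 203.55 million.
Unemployment rate = 8.41 / 146.03 = 5.76%.
Labor force participation rate = 146.03 / 203.55 = 71.74%.

Unemployment rate ≈ 5.76%; labor force participation rate ≈ 71.74%.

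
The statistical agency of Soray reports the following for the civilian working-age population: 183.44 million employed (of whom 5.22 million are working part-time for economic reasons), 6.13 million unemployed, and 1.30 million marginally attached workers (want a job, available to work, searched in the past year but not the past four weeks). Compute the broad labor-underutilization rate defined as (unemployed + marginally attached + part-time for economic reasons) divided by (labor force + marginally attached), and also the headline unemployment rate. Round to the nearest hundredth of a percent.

Broad underutilization rate ≈ 6.63%; headline unemployment rate ≈ 3.23%.

Labor force = 183.44 + 6.13 = 189.57 million.
Numerator = 6.13 + 1.30 + 5.22 = 12.65 million.
Denominator = 189.57 + 1.30 = 190.87 million.
Broad rate = 12.65 / 190.87 = 6.63%.
Headline unemployment rate = 6.13 / 189.57 = 3.23%.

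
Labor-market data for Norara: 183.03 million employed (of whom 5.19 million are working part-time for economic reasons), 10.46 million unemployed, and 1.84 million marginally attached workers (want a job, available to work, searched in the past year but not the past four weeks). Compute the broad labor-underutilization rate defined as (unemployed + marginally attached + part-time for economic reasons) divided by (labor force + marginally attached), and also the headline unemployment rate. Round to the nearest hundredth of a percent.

Broad underutilization rate ≈ 8.95%; headline unemployment rate ≈ 5.41%.

Labor force = 183.03 + 10.46 = 193.49 million.
Numerator = 10.46 + 1.84 + 5.19 = 17.49 million.
Denominator = 193.49 + 1.84 = 195.33 million.
Broad rate = 17.49 / 195.33 = 8.95%.
Headline unemployment rate = 10.46 / 193.49 = 5.41%.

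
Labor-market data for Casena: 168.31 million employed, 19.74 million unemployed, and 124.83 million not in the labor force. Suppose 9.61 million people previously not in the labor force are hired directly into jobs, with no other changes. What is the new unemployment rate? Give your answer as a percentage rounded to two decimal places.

New unemployment rate ≈ 9.99%.

Initially, labor force = 168.31 + 19.74 = 188.05 million, so u = 19.74/188.05 = 10.50%.
After the change, employed and labor force both rise by 9.61; unemployed unchanged → E = 177.92, U = 19.74, labor force = 197.66 million.
New unemployment rate = 19.74 / 197.66 = 9.99%.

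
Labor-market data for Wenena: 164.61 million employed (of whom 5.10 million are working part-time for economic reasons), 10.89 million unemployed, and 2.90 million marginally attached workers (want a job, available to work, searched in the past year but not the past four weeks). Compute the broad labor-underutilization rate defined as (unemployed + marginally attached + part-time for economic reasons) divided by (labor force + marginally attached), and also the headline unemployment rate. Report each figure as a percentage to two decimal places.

Broad underutilization rate ≈ 10.59%; headline unemployment rate ≈ 6.21%.

Labor force = 164.61 + 10.89 = 175.50 million.
Numerator = 10.89 + 2.90 + 5.10 = 18.89 million.
Denominator = 175.50 + 2.90 = 178.40 million.
Broad rate = 18.89 / 178.40 = 10.59%.
Headline unemployment rate = 10.89 / 175.50 = 6.21%.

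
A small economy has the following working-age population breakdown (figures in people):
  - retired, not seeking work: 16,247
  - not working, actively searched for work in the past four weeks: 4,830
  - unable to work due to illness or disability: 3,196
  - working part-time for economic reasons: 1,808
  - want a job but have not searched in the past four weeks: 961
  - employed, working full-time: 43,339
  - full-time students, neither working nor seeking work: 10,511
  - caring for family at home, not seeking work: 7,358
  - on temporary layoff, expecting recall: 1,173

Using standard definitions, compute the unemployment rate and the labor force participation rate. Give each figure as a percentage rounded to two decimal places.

Employed = 1,808 + 43,339 = 45,147 (anyone who worked, including part-time for economic reasons, counts as employed).
Unemployed = 4,830 + 1,173 = 6,003 (jobless and actively searching, or on temporary layoff).
Labor force = 45,147 + 6,003 = 51,150.
Not in labor force = 16,247 + 3,196 + 961 + 10,511 + 7,358 = 38,273 (those not working and not actively searching are outside the labor force — including those who want a job but have given up searching).
Civilian working-age population = 51,150 + 38,273 = 89,423.
Unemployment rate = 6,003 / 51,150 = 11.74%.
Labor force participation rate = 51,150 / 89,423 = 57.20%.

Unemployment rate ≈ 11.74%; labor force participation rate ≈ 57.20%.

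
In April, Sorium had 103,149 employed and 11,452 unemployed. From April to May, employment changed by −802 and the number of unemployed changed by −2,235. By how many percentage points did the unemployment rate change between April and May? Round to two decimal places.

The unemployment rate changed by −1.73 percentage points.

April: labor force = 103,149 + 11,452 = 114,601; u = 11,452/114,601 = 9.99%.
May: labor force = 102,347 + 9,217 = 111,564; u = 9,217/111,564 = 8.26%.
Change = 8.26% − 9.99% = −1.73 pp.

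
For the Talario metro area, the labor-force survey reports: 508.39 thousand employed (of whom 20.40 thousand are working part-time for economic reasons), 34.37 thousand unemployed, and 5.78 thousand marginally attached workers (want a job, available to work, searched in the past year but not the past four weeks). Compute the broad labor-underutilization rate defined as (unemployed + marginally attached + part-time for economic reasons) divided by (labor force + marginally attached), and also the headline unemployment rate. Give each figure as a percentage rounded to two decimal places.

Broad underutilization rate ≈ 11.04%; headline unemployment rate ≈ 6.33%.

Labor force = 508.39 + 34.37 = 542.76 thousand.
Numerator = 34.37 + 5.78 + 20.40 = 60.55 thousand.
Denominator = 542.76 + 5.78 = 548.54 thousand.
Broad rate = 60.55 / 548.54 = 11.04%.
Headline unemployment rate = 34.37 / 542.76 = 6.33%.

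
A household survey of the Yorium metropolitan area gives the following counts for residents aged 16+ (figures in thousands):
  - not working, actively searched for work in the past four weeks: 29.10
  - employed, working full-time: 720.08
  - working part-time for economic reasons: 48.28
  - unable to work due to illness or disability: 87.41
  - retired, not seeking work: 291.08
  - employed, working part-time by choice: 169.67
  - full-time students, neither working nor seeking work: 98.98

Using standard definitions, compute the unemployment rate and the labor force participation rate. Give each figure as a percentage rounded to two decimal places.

Employed = 720.08 + 48.28 + 169.67 = 938.03 thousand (anyone who worked, including part-time for economic reasons, counts as employed).
Unemployed = 29.10 thousand.
Labor force = 938.03 + 29.10 = 967.13 thousand.
Not in labor force = 87.41 + 291.08 + 98.98 = 477.47 thousand (those not working and not actively searching are outside the labor force).
Civilian working-age population = 967.13 + 477.47 = 1,444.60 thousand.
Unemployment rate = 29.10 / 967.13 = 3.01%.
Labor force participation rate = 967.13 / 1,444.60 = 66.95%.

Unemployment rate ≈ 3.01%; labor force participation rate ≈ 66.95%.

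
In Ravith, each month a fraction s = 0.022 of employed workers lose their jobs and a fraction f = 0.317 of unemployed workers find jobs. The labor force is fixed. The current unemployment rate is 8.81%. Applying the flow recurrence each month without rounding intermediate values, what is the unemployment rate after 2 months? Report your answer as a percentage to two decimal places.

Unemployment rate after two months ≈ 7.50%.

With a fixed labor force, u_{t+1} = u_t + s·(1−u_t) − f·u_t = u_t·(1−s−f) + s.
Here 1−s−f = 0.661 and s = 0.022.
u_1 = 0.088100 × 0.661 + 0.022 = 0.080234.
u_2 = 0.080234 × 0.661 + 0.022 = 0.075035.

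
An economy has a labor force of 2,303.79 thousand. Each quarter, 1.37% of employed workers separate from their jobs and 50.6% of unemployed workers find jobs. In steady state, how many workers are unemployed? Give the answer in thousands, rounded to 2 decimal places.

About 60.73 thousand are unemployed in steady state.

Steady-state unemployment rate u* = s/(s+f) = 1.37/(1.37+50.6) = 0.026361.
Unemployed = u* × labor force = 0.026361 × 2,303.79 ≈ 60.73 thousand.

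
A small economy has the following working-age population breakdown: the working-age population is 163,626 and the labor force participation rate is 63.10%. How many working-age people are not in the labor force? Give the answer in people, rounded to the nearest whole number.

Share not in the labor force = 1 − 0.6310 = 0.3690.
Not in labor force = 0.3690 × 163,626 ≈ 60,378.

About 60,378 are not in the labor force.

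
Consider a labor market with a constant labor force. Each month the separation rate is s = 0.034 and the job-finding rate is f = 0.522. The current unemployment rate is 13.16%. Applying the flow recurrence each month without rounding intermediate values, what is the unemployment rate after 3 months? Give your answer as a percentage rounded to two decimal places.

Unemployment rate after three months ≈ 6.73%.

With a fixed labor force, u_{t+1} = u_t + s·(1−u_t) − f·u_t = u_t·(1−s−f) + s.
Here 1−s−f = 0.444 and s = 0.034.
u_1 = 0.131600 × 0.444 + 0.034 = 0.092430.
u_2 = 0.092430 × 0.444 + 0.034 = 0.075039.
u_3 = 0.075039 × 0.444 + 0.034 = 0.067317.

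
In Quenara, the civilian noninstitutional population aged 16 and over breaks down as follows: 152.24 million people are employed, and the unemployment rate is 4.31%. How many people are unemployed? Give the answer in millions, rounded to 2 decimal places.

Let U be the number unemployed. The labor force is E + U, and U/(E+U) = 0.0431.
So U = 0.0431 × 152.24 / (1 − 0.0431) = 6.5615 / 0.9569 ≈ 6.86 million.

About 6.86 million are unemployed.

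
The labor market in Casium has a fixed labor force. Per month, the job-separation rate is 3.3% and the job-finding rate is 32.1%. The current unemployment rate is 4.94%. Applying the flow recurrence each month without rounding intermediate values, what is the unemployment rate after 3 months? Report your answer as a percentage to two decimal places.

Unemployment rate after three months ≈ 8.14%.

With a fixed labor force, u_{t+1} = u_t + s·(1−u_t) − f·u_t = u_t·(1−s−f) + s.
Here 1−s−f = 0.646 and s = 0.033.
u_1 = 0.049400 × 0.646 + 0.033 = 0.064912.
u_2 = 0.064912 × 0.646 + 0.033 = 0.074933.
u_3 = 0.074933 × 0.646 + 0.033 = 0.081407.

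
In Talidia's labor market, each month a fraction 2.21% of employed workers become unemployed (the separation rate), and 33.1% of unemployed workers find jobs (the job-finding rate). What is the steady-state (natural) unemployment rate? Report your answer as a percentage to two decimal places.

At steady state the flows balance: s·E = f·U, so U/(E+U) = s/(s+f).
u* = 2.21 / (2.21 + 33.1) = 2.21 / 35.31 = 6.26%.

Steady-state unemployment rate ≈ 6.26%.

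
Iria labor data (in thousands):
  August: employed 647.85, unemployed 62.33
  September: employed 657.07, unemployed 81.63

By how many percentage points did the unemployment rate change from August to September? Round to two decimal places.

The unemployment rate changed by +2.27 percentage points.

August: labor force = 647.85 + 62.33 = 710.18; u = 62.33/710.18 = 8.78%.
September: labor force = 657.07 + 81.63 = 738.70; u = 81.63/738.70 = 11.05%.
Change = 11.05% − 8.78% = +2.27 pp.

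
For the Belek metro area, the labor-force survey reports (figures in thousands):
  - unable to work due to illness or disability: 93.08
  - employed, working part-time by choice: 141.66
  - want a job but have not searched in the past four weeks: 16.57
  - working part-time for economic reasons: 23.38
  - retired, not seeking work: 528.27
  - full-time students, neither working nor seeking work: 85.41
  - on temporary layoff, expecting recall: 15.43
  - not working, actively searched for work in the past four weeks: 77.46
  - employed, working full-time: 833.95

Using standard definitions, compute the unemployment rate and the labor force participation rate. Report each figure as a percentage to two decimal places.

Employed = 141.66 + 23.38 + 833.95 = 998.99 thousand (anyone who worked, including part-time for economic reasons, counts as employed).
Unemployed = 15.43 + 77.46 = 92.89 thousand (jobless and actively searching, or on temporary layoff).
Labor force = 998.99 + 92.89 = 1,091.88 thousand.
Not in labor force = 93.08 + 16.57 + 528.27 + 85.41 = 723.33 thousand (those not working and not actively searching are outside the labor force — including those who want a job but have given up searching).
Civilian working-age population = 1,091.88 + 723.33 = 1,815.21 thousand.
Unemployment rate = 92.89 / 1,091.88 = 8.51%.
Labor force participation rate = 1,091.88 / 1,815.21 = 60.15%.

Unemployment rate ≈ 8.51%; labor force participation rate ≈ 60.15%.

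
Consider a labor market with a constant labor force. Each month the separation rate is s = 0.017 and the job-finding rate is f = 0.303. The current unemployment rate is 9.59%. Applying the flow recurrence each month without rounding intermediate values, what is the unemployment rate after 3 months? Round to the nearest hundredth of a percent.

Unemployment rate after three months ≈ 6.66%.

With a fixed labor force, u_{t+1} = u_t + s·(1−u_t) − f·u_t = u_t·(1−s−f) + s.
Here 1−s−f = 0.680 and s = 0.017.
u_1 = 0.095900 × 0.680 + 0.017 = 0.082212.
u_2 = 0.082212 × 0.680 + 0.017 = 0.072904.
u_3 = 0.072904 × 0.680 + 0.017 = 0.066575.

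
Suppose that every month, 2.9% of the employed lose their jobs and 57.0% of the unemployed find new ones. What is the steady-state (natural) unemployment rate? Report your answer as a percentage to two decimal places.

At steady state the flows balance: s·E = f·U, so U/(E+U) = s/(s+f).
u* = 2.9 / (2.9 + 57.0) = 2.9 / 59.90 = 4.84%.

Steady-state unemployment rate ≈ 4.84%.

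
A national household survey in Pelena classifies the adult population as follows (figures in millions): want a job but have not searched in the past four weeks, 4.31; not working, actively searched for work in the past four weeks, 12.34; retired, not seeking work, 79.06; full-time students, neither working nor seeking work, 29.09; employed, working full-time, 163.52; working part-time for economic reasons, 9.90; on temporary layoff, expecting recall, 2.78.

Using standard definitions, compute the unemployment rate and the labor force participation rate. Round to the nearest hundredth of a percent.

Unemployment rate ≈ 8.02%; labor force participation rate ≈ 62.64%.

Employed = 163.52 + 9.90 = 173.42 million (anyone who worked, including part-time for economic reasons, counts as employed).
Unemployed = 12.34 + 2.78 = 15.12 million (jobless and actively searching, or on temporary layoff).
Labor force = 173.42 + 15.12 = 188.54 million.
Not in labor force = 4.31 + 79.06 + 29.09 = 112.46 million (those not working and not actively searching are outside the labor force — including those who want a job but have given up searching).
Civilian working-age population = 188.54 + 112.46 = 301.00 million.
Unemployment rate = 15.12 / 188.54 = 8.02%.
Labor force participation rate = 188.54 / 301.00 = 62.64%.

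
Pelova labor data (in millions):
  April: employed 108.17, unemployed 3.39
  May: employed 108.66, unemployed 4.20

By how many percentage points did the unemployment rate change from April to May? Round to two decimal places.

April: labor force = 108.17 + 3.39 = 111.56; u = 3.39/111.56 = 3.04%.
May: labor force = 108.66 + 4.20 = 112.86; u = 4.20/112.86 = 3.72%.
Change = 3.72% − 3.04% = +0.68 pp.

The unemployment rate changed by +0.68 percentage points.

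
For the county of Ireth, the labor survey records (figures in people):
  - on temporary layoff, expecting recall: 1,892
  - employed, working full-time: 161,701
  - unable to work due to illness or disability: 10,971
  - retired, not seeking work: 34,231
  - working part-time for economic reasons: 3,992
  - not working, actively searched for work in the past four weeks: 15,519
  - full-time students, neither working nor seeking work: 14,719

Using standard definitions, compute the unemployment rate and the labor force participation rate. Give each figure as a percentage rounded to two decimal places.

Unemployment rate ≈ 9.51%; labor force participation rate ≈ 75.34%.

Employed = 161,701 + 3,992 = 165,693 (anyone who worked, including part-time for economic reasons, counts as employed).
Unemployed = 1,892 + 15,519 = 17,411 (jobless and actively searching, or on temporary layoff).
Labor force = 165,693 + 17,411 = 183,104.
Not in labor force = 10,971 + 34,231 + 14,719 = 59,921 (those not working and not actively searching are outside the labor force).
Civilian working-age population = 183,104 + 59,921 = 243,025.
Unemployment rate = 17,411 / 183,104 = 9.51%.
Labor force participation rate = 183,104 / 243,025 = 75.34%.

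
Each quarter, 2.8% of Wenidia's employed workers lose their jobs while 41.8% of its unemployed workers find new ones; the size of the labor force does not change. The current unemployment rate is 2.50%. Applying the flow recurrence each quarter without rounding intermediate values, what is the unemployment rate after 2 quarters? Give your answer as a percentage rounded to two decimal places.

Unemployment rate after two quarters ≈ 5.12%.

With a fixed labor force, u_{t+1} = u_t + s·(1−u_t) − f·u_t = u_t·(1−s−f) + s.
Here 1−s−f = 0.554 and s = 0.028.
u_1 = 0.025000 × 0.554 + 0.028 = 0.041850.
u_2 = 0.041850 × 0.554 + 0.028 = 0.051185.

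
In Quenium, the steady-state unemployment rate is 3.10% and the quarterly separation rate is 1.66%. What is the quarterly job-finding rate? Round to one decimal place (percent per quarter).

Job-finding rate ≈ 51.9% per quarter.

From u* = s/(s+f): f = s·(1−u)/u.
f = 1.66 × (1 − 0.0310) / 0.0310 = 1.6085 / 0.0310 ≈ 51.9% per quarter.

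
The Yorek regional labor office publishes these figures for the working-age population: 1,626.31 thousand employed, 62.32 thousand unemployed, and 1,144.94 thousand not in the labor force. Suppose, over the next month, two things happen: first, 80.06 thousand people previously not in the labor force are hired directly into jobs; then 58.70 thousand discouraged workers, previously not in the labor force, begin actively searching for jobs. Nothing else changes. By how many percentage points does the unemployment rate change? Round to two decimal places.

The unemployment rate changes by +2.93 percentage points.

Initially, labor force = 1,626.31 + 62.32 = 1,688.63 thousand, so u = 62.32/1,688.63 = 3.69%.
After the first change, employed and labor force both rise by 80.06; unemployed unchanged → E = 1,706.37, U = 62.32, labor force = 1,768.69 thousand.
After the second change, unemployed and labor force both rise by 58.70 → E = 1,706.37, U = 121.02, labor force = 1,827.39 thousand.
New unemployment rate = 121.02 / 1,827.39 = 6.62%.
Change = 6.62% − 3.69% = +2.93 percentage points.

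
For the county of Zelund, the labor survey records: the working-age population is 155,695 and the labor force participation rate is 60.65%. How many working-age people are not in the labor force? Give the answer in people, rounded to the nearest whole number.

About 61,266 are not in the labor force.

Share not in the labor force = 1 − 0.6065 = 0.3935.
Not in labor force = 0.3935 × 155,695 ≈ 61,266.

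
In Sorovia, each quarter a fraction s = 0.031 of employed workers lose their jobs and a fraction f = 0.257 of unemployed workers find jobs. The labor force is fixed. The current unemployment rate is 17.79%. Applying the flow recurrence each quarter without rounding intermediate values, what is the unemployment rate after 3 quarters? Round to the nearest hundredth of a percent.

With a fixed labor force, u_{t+1} = u_t + s·(1−u_t) − f·u_t = u_t·(1−s−f) + s.
Here 1−s−f = 0.712 and s = 0.031.
u_1 = 0.177900 × 0.712 + 0.031 = 0.157665.
u_2 = 0.157665 × 0.712 + 0.031 = 0.143257.
u_3 = 0.143257 × 0.712 + 0.031 = 0.132999.

Unemployment rate after three quarters ≈ 13.30%.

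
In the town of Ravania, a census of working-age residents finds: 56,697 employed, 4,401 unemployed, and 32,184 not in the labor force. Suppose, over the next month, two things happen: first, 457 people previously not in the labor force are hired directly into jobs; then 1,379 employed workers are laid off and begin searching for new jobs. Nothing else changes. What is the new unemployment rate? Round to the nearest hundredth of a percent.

Initially, labor force = 56,697 + 4,401 = 61,098, so u = 4,401/61,098 = 7.20%.
After the first change, employed and labor force both rise by 457; unemployed unchanged → E = 57,154, U = 4,401, labor force = 61,555.
After the second change, employed falls and unemployed rises by 1,379; labor force unchanged → E = 55,775, U = 5,780, labor force = 61,555.
New unemployment rate = 5,780 / 61,555 = 9.39%.

New unemployment rate ≈ 9.39%.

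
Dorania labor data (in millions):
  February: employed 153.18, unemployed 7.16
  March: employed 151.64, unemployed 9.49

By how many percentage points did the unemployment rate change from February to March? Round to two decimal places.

February: labor force = 153.18 + 7.16 = 160.34; u = 7.16/160.34 = 4.47%.
March: labor force = 151.64 + 9.49 = 161.13; u = 9.49/161.13 = 5.89%.
Change = 5.89% − 4.47% = +1.42 pp.

The unemployment rate changed by +1.42 percentage points.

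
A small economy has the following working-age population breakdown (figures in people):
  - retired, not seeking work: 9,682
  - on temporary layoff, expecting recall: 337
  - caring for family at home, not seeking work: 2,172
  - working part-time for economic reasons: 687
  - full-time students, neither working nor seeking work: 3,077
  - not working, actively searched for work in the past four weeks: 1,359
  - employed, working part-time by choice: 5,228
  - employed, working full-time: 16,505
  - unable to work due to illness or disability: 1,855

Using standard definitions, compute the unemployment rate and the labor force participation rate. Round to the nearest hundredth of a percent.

Unemployment rate ≈ 7.03%; labor force participation rate ≈ 58.96%.

Employed = 687 + 5,228 + 16,505 = 22,420 (anyone who worked, including part-time for economic reasons, counts as employed).
Unemployed = 337 + 1,359 = 1,696 (jobless and actively searching, or on temporary layoff).
Labor force = 22,420 + 1,696 = 24,116.
Not in labor force = 9,682 + 2,172 + 3,077 + 1,855 = 16,786 (those not working and not actively searching are outside the labor force).
Civilian working-age population = 24,116 + 16,786 = 40,902.
Unemployment rate = 1,696 / 24,116 = 7.03%.
Labor force participation rate = 24,116 / 40,902 = 58.96%.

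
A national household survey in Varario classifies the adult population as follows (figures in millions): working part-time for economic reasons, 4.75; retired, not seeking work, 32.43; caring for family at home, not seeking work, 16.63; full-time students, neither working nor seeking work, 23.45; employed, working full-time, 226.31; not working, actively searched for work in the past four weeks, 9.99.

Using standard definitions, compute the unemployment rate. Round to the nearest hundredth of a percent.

Employed = 4.75 + 226.31 = 231.06 million (anyone who worked, including part-time for economic reasons, counts as employed).
Unemployed = 9.99 million.
Labor force = 231.06 + 9.99 = 241.05 million.
Unemployment rate = 9.99 / 241.05 = 4.14%.

Unemployment rate ≈ 4.14%.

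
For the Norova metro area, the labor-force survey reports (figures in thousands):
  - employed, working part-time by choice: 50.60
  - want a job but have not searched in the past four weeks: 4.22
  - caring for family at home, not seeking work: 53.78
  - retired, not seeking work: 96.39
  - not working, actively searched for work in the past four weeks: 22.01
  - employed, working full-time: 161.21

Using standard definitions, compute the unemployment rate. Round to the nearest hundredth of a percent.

Employed = 50.60 + 161.21 = 211.81 thousand.
Unemployed = 22.01 thousand.
Labor force = 211.81 + 22.01 = 233.82 thousand.
Unemployment rate = 22.01 / 233.82 = 9.41%.

Unemployment rate ≈ 9.41%.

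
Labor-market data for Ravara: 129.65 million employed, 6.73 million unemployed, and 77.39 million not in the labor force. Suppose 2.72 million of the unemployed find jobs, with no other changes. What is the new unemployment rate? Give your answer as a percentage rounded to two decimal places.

Initially, labor force = 129.65 + 6.73 = 136.38 million, so u = 6.73/136.38 = 4.93%.
After the change, unemployed falls and employed rises by 2.72; labor force unchanged → E = 132.37, U = 4.01, labor force = 136.38 million.
New unemployment rate = 4.01 / 136.38 = 2.94%.

New unemployment rate ≈ 2.94%.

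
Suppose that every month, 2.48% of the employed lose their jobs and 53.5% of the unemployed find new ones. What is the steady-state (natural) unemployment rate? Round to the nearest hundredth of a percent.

At steady state the flows balance: s·E = f·U, so U/(E+U) = s/(s+f).
u* = 2.48 / (2.48 + 53.5) = 2.48 / 55.98 = 4.43%.

Steady-state unemployment rate ≈ 4.43%.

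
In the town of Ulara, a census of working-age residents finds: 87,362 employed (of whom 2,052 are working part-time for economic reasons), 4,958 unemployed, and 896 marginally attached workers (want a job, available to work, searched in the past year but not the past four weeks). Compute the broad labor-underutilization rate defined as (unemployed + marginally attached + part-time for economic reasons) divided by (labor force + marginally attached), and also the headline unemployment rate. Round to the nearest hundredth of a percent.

Broad underutilization rate ≈ 8.48%; headline unemployment rate ≈ 5.37%.

Labor force = 87,362 + 4,958 = 92,320.
Numerator = 4,958 + 896 + 2,052 = 7,906.
Denominator = 92,320 + 896 = 93,216.
Broad rate = 7,906 / 93,216 = 8.48%.
Headline unemployment rate = 4,958 / 92,320 = 5.37%.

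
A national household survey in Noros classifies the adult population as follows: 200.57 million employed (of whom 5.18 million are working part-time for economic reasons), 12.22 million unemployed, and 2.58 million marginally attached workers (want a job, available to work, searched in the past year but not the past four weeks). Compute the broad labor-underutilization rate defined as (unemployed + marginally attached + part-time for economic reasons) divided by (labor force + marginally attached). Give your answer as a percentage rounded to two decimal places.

Labor force = 200.57 + 12.22 = 212.79 million.
Numerator = 12.22 + 2.58 + 5.18 = 19.98 million.
Denominator = 212.79 + 2.58 = 215.37 million.
Broad rate = 19.98 / 215.37 = 9.28%.

Broad underutilization rate ≈ 9.28%.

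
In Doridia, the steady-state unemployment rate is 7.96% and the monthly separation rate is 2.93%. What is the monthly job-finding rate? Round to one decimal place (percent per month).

From u* = s/(s+f): f = s·(1−u)/u.
f = 2.93 × (1 − 0.0796) / 0.0796 = 2.6968 / 0.0796 ≈ 33.9% per month.

Job-finding rate ≈ 33.9% per month.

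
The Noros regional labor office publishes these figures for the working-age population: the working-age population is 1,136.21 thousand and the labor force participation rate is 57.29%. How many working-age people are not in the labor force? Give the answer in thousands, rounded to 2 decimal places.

About 485.28 thousand are not in the labor force.

Share not in the labor force = 1 − 0.5729 = 0.4271.
Not in labor force = 0.4271 × 1,136.21 ≈ 485.28 thousand.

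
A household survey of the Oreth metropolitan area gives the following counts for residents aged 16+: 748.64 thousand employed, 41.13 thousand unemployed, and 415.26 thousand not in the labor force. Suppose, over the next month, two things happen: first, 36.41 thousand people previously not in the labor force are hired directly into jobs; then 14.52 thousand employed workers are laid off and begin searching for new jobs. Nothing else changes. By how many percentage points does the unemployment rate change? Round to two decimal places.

Initially, labor force = 748.64 + 41.13 = 789.77 thousand, so u = 41.13/789.77 = 5.21%.
After the first change, employed and labor force both rise by 36.41; unemployed unchanged → E = 785.05, U = 41.13, labor force = 826.18 thousand.
After the second change, employed falls and unemployed rises by 14.52; labor force unchanged → E = 770.53, U = 55.65, labor force = 826.18 thousand.
New unemployment rate = 55.65 / 826.18 = 6.74%.
Change = 6.74% − 5.21% = +1.53 percentage points.

The unemployment rate changes by +1.53 percentage points.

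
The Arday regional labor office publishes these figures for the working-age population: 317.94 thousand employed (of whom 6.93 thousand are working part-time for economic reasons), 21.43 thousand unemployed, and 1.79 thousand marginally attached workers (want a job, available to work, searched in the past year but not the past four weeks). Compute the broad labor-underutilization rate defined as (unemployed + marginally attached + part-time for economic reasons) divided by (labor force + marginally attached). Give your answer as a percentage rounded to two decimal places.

Labor force = 317.94 + 21.43 = 339.37 thousand.
Numerator = 21.43 + 1.79 + 6.93 = 30.15 thousand.
Denominator = 339.37 + 1.79 = 341.16 thousand.
Broad rate = 30.15 / 341.16 = 8.84%.

Broad underutilization rate ≈ 8.84%.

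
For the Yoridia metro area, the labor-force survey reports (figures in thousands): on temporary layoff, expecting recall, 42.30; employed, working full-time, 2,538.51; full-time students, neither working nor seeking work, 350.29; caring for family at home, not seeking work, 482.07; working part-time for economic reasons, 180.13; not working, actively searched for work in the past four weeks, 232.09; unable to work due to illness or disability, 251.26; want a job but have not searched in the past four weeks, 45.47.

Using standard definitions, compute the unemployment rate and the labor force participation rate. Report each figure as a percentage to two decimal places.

Unemployment rate ≈ 9.17%; labor force participation rate ≈ 72.61%.

Employed = 2,538.51 + 180.13 = 2,718.64 thousand (anyone who worked, including part-time for economic reasons, counts as employed).
Unemployed = 42.30 + 232.09 = 274.39 thousand (jobless and actively searching, or on temporary layoff).
Labor force = 2,718.64 + 274.39 = 2,993.03 thousand.
Not in labor force = 350.29 + 482.07 + 251.26 + 45.47 = 1,129.09 thousand (those not working and not actively searching are outside the labor force — including those who want a job but have given up searching).
Civilian working-age population = 2,993.03 + 1,129.09 = 4,122.12 thousand.
Unemployment rate = 274.39 / 2,993.03 = 9.17%.
Labor force participation rate = 2,993.03 / 4,122.12 = 72.61%.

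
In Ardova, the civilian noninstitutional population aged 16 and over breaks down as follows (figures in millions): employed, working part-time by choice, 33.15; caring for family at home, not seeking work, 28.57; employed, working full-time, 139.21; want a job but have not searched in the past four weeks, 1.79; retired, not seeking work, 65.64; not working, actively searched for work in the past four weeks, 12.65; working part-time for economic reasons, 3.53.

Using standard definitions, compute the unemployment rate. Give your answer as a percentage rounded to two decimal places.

Unemployment rate ≈ 6.71%.

Employed = 33.15 + 139.21 + 3.53 = 175.89 million (anyone who worked, including part-time for economic reasons, counts as employed).
Unemployed = 12.65 million.
Labor force = 175.89 + 12.65 = 188.54 million.
Unemployment rate = 12.65 / 188.54 = 6.71%.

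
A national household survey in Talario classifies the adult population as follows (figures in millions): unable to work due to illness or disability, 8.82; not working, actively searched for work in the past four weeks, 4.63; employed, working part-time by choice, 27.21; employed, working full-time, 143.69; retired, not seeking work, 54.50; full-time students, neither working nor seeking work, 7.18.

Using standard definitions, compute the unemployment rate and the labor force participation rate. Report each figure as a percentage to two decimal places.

Employed = 27.21 + 143.69 = 170.90 million.
Unemployed = 4.63 million.
Labor force = 170.90 + 4.63 = 175.53 million.
Not in labor force = 8.82 + 54.50 + 7.18 = 70.50 million (those not working and not actively searching are outside the labor force).
Civilian working-age population = 175.53 + 70.50 = 246.03 million.
Unemployment rate = 4.63 / 175.53 = 2.64%.
Labor force participation rate = 175.53 / 246.03 = 71.34%.

Unemployment rate ≈ 2.64%; labor force participation rate ≈ 71.34%.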